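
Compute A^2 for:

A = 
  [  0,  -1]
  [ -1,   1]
A² = A·A:
A²[1,1] = (0)(0) + (-1)(-1) = 1
A²[1,2] = (0)(-1) + (-1)(1) = -1
A²[2,1] = (-1)(0) + (1)(-1) = -1
A²[2,2] = (-1)(-1) + (1)(1) = 2
A² = 
  [  1,  -1]
  [ -1,   2]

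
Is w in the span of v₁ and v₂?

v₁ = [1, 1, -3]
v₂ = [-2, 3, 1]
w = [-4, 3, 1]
No

Form the augmented matrix and row-reduce:
[v₁|v₂|w] = 
  [  1,  -2,  -4]
  [  1,   3,   3]
  [ -3,   1,   1]
R2 → R2 - (1)·R1
R3 → R3 + (3)·R1
R3 → R3 + (1)·R2
REF = 
  [  1,  -2,  -4]
  [  0,   5,   7]
  [  0,   0,  -4]

Row 3 reads [0 0 | -4], i.e. 0 = -4, so the system is inconsistent and w ∉ span{v₁, v₂}.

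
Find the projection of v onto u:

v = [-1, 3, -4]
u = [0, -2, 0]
v·u = (-1)(0) + (3)(-2) + (-4)(0) = -6
u·u = (0)² + (-2)² + (0)² = 4
proj_u(v) = (v·u / u·u) × u = (-6/4) × u = (-3/2) × u

proj_u(v) = [0, 3, 0]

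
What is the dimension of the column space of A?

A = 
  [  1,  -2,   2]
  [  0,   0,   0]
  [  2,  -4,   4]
dim(Col(A)) = 1

Row reduce:
R3 → R3 - (2)·R1
REF = 
  [  1,  -2,   2]
  [  0,   0,   0]
  [  0,   0,   0]
Pivot columns: 1 → 1 pivot.
dim(Col(A)) = number of pivot columns = 1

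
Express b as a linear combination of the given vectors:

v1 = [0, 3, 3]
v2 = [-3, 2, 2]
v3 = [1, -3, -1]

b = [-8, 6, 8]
c1 = 1, c2 = 3, c3 = 1

b = 1·v1 + 3·v2 + 1·v3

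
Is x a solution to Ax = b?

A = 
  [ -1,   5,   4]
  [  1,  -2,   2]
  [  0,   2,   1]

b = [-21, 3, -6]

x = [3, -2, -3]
No

Ax = [-25, 1, -7] ≠ b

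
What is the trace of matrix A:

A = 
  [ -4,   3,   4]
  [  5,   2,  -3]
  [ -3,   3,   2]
0

tr(A) = -4 + 2 + 2 = 0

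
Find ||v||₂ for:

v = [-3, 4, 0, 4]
6.403

||v||₂ = √((-3)² + (4)² + (0)² + (4)²) = √41 = 6.403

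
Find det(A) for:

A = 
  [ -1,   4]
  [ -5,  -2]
22

For a 2×2 matrix, det = ad - bc = (-1)(-2) - (4)(-5) = 22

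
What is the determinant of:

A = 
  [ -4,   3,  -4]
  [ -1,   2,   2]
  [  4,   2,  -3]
95

Cofactor expansion along row 1:
det(A) = (-4)·((2)(-3) - (2)(2)) - (3)·((-1)(-3) - (2)(4)) + (-4)·((-1)(2) - (2)(4))
  = (-4)(-10) - (3)(-5) + (-4)(-10)
  = 95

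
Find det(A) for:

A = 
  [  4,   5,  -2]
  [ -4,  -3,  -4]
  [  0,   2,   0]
48

Cofactor expansion along row 1:
det(A) = (4)·((-3)(0) - (-4)(2)) - (5)·((-4)(0) - (-4)(0)) + (-2)·((-4)(2) - (-3)(0))
  = (4)(8) - (5)(0) + (-2)(-8)
  = 48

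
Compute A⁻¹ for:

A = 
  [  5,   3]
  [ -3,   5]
det(A) = (5)(5) - (3)(-3) = 34
For a 2×2 matrix, A⁻¹ = (1/det(A)) · [[d, -b], [-c, a]]
    = (1/34) · [[5, -3], [3, 5]]

A⁻¹ = 
  [ 5/34, -3/34]
  [ 3/34,  5/34]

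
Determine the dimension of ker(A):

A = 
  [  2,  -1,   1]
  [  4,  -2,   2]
nullity(A) = 2

Row reduce:
R2 → R2 - (2)·R1
REF = 
  [  2,  -1,   1]
  [  0,   0,   0]
Pivot columns: 1 → 1 pivot.
rank(A) = 1, so nullity(A) = 3 - 1 = 2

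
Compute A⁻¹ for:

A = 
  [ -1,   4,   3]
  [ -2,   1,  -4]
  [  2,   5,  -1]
det(A) = (-1)·((1)(-1) - (-4)(5)) - (4)·((-2)(-1) - (-4)(2)) + (3)·((-2)(5) - (1)(2))
  = (-1)(19) - (4)(10) + (3)(-12)
  = -95
det(A) = -95 ≠ 0, so A is invertible.

Cofactors Cᵢⱼ = (-1)ⁱ⁺ʲ·Mᵢⱼ:
C = 
  [ 19, -10, -12]
  [ 19,  -5,  13]
  [-19, -10,   7]

adj(A) = Cᵀ:
adj(A) = 
  [ 19,  19, -19]
  [-10,  -5, -10]
  [-12,  13,   7]

A⁻¹ = (-1/95) · adj(A):
A⁻¹ = 
  [  -1/5,   -1/5,    1/5]
  [  2/19,   1/19,   2/19]
  [ 12/95, -13/95,  -7/95]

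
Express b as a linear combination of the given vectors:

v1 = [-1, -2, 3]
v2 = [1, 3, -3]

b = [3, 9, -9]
c1 = 0, c2 = 3

b = 0·v1 + 3·v2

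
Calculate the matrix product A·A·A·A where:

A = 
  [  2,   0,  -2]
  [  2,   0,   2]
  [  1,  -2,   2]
A² = A·A:
A²[1,1] = (2)(2) + (0)(2) + (-2)(1) = 2
A²[1,2] = (2)(0) + (0)(0) + (-2)(-2) = 4
A²[1,3] = (2)(-2) + (0)(2) + (-2)(2) = -8
A²[2,1] = (2)(2) + (0)(2) + (2)(1) = 6
A²[2,2] = (2)(0) + (0)(0) + (2)(-2) = -4
A²[2,3] = (2)(-2) + (0)(2) + (2)(2) = 0
A²[3,1] = (1)(2) + (-2)(2) + (2)(1) = 0
A²[3,2] = (1)(0) + (-2)(0) + (2)(-2) = -4
A²[3,3] = (1)(-2) + (-2)(2) + (2)(2) = -2
A² = 
  [  2,   4,  -8]
  [  6,  -4,   0]
  [  0,  -4,  -2]

A^3 = A^2·A:
A^3[1,1] = (2)(2) + (4)(2) + (-8)(1) = 4
A^3[1,2] = (2)(0) + (4)(0) + (-8)(-2) = 16
A^3[1,3] = (2)(-2) + (4)(2) + (-8)(2) = -12
A^3[2,1] = (6)(2) + (-4)(2) + (0)(1) = 4
A^3[2,2] = (6)(0) + (-4)(0) + (0)(-2) = 0
A^3[2,3] = (6)(-2) + (-4)(2) + (0)(2) = -20
A^3[3,1] = (0)(2) + (-4)(2) + (-2)(1) = -10
A^3[3,2] = (0)(0) + (-4)(0) + (-2)(-2) = 4
A^3[3,3] = (0)(-2) + (-4)(2) + (-2)(2) = -12
A^3 = 
  [  4,  16, -12]
  [  4,   0, -20]
  [-10,   4, -12]

A^4 = A^3·A:
A^4[1,1] = (4)(2) + (16)(2) + (-12)(1) = 28
A^4[1,2] = (4)(0) + (16)(0) + (-12)(-2) = 24
A^4[1,3] = (4)(-2) + (16)(2) + (-12)(2) = 0
A^4[2,1] = (4)(2) + (0)(2) + (-20)(1) = -12
A^4[2,2] = (4)(0) + (0)(0) + (-20)(-2) = 40
A^4[2,3] = (4)(-2) + (0)(2) + (-20)(2) = -48
A^4[3,1] = (-10)(2) + (4)(2) + (-12)(1) = -24
A^4[3,2] = (-10)(0) + (4)(0) + (-12)(-2) = 24
A^4[3,3] = (-10)(-2) + (4)(2) + (-12)(2) = 4
A^4 = 
  [ 28,  24,   0]
  [-12,  40, -48]
  [-24,  24,   4]

Therefore
A^4 = 
  [ 28,  24,   0]
  [-12,  40, -48]
  [-24,  24,   4]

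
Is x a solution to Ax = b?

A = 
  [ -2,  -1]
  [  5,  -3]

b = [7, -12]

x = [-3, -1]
Yes

Ax = [7, -12] = b ✓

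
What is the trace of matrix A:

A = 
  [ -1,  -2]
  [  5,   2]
1

tr(A) = -1 + 2 = 1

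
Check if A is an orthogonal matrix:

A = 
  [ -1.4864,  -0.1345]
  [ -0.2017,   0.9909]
No

AᵀA = 
  [  2.2501,   0.0001]
  [  0.0001,   1]
≠ I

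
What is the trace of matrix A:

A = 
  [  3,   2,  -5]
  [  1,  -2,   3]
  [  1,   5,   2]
3

tr(A) = 3 + -2 + 2 = 3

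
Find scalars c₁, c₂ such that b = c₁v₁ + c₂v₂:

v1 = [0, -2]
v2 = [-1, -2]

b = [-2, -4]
c1 = 0, c2 = 2

b = 0·v1 + 2·v2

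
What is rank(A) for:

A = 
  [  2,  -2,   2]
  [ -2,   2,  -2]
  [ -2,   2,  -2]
rank(A) = 1

Row reduce:
R2 → R2 + (1)·R1
R3 → R3 + (1)·R1
REF = 
  [  2,  -2,   2]
  [  0,   0,   0]
  [  0,   0,   0]
Pivot columns: 1 → 1 pivot.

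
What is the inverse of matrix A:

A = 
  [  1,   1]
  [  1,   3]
det(A) = (1)(3) - (1)(1) = 2
For a 2×2 matrix, A⁻¹ = (1/det(A)) · [[d, -b], [-c, a]]
    = (1/2) · [[3, -1], [-1, 1]]

A⁻¹ = 
  [ 3/2, -1/2]
  [-1/2,  1/2]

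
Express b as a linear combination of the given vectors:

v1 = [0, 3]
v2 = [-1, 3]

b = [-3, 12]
c1 = 1, c2 = 3

b = 1·v1 + 3·v2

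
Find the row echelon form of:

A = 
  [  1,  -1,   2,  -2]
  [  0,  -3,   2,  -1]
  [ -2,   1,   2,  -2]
Row operations:
R3 → R3 + (2)·R1
R3 → R3 - (1/3)·R2

Resulting echelon form:
REF = 
  [    1,    -1,     2,    -2]
  [    0,    -3,     2,    -1]
  [    0,     0,  16/3, -17/3]

Rank = 3 (number of non-zero pivot rows).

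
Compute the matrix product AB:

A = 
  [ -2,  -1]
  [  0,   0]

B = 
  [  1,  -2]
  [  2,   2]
AB = 
  [ -4,   2]
  [  0,   0]

A is 2×2 and B is 2×2, so AB is 2×2. Each entry is (row of A)·(column of B):
AB[1,1] = (-2)(1) + (-1)(2) = -4
AB[1,2] = (-2)(-2) + (-1)(2) = 2
AB[2,1] = (0)(1) + (0)(2) = 0
AB[2,2] = (0)(-2) + (0)(2) = 0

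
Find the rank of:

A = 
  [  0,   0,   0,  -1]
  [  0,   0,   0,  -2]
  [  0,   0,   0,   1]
rank(A) = 1

Row reduce:
R2 → R2 - (2)·R1
R3 → R3 + (1)·R1
REF = 
  [  0,   0,   0,  -1]
  [  0,   0,   0,   0]
  [  0,   0,   0,   0]
Pivot columns: 4 → 1 pivot.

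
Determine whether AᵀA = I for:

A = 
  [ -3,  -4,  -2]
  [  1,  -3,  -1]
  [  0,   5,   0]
No

AᵀA = 
  [ 10,   9,   5]
  [  9,  50,  11]
  [  5,  11,   5]
≠ I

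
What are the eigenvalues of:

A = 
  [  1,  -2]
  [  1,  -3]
λ = -1 + √2, -1 - √2  (≈ 0.4142, -2.414)

tr(A) = -2, det(A) = -1
Characteristic polynomial: λ² - tr(A)λ + det(A) = λ² + 2λ - 1
λ² + 2λ - 1 = 0  ⇒  λ = (-2 ± √((2)² - 4·(-1)))/2 = (-2 ± √(8))/2
  = -1 + √2,  -1 - √2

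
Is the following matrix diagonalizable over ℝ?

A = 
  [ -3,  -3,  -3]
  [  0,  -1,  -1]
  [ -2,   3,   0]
No

Characteristic polynomial: det(λI - A) = λ³ + 4λ² + 9
By the rational root theorem any rational root is an integer dividing 9; none of those is a root, so p(λ) has no rational roots and hence (being an irreducible cubic) no repeated roots.
Discriminant of the cubic: Δ = -4491
Δ < 0 ⇒ one real eigenvalue and a complex-conjugate pair: λ ≈ -4.454, 0.2269 + 1.403i, 0.2269 - 1.403i
Has complex eigenvalues (not diagonalizable over ℝ).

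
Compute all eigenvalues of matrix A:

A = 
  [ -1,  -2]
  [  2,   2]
tr(A) = 1, det(A) = 2
Characteristic polynomial: λ² - tr(A)λ + det(A) = λ² - λ + 2
λ² - λ + 2 = 0  ⇒  λ = (1 ± √((-1)² - 4·(2)))/2 = (1 ± √(-7))/2
  = (1 + i√7)/2,  (1 - i√7)/2

λ = (1 + i√7)/2, (1 - i√7)/2  (≈ 0.5 + 1.323i, 0.5 - 1.323i)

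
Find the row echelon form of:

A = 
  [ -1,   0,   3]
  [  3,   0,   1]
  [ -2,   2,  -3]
Row operations:
R2 → R2 + (3)·R1
R3 → R3 - (2)·R1
Swap R2 ↔ R3

Resulting echelon form:
REF = 
  [ -1,   0,   3]
  [  0,   2,  -9]
  [  0,   0,  10]

Rank = 3 (number of non-zero pivot rows).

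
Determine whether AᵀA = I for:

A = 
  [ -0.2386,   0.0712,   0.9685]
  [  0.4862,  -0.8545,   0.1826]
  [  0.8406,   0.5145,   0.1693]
Yes

AᵀA = 
  [  0.9999,   0,   0]
  [  0,   0.9999,   0]
  [  0,   0,   1]
≈ I (equal to I up to the 4-dp rounding of the entries)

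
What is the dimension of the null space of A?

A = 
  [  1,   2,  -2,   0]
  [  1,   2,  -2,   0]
nullity(A) = 3

Row reduce:
R2 → R2 - (1)·R1
REF = 
  [  1,   2,  -2,   0]
  [  0,   0,   0,   0]
Pivot columns: 1 → 1 pivot.
rank(A) = 1, so nullity(A) = 4 - 1 = 3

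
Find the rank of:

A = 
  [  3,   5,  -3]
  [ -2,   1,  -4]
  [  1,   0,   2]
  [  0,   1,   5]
Row reduce:
R2 → R2 + (2/3)·R1
R3 → R3 - (1/3)·R1
R3 → R3 + (5/13)·R2
R4 → R4 - (3/13)·R2
R4 → R4 - (83/9)·R3
REF = 
  [   3,    5,   -3]
  [   0, 13/3,   -6]
  [   0,    0, 9/13]
  [   0,    0,    0]
Pivot columns: 1, 2, 3 → 3 pivots.

rank(A) = 3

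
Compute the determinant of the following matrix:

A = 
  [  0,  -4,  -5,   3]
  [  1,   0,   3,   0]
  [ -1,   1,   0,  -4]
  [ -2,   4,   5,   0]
Cofactor expansion along row 1: det(A) = a₁₁M₁₁ - a₁₂M₁₂ + a₁₃M₁₃ - a₁₄M₁₄

M₁₁ = det[[0, 3, 0]; [1, 0, -4]; [4, 5, 0]]
  = (0)·((0)(0) - (-4)(5)) - (3)·((1)(0) - (-4)(4)) + (0)·((1)(5) - (0)(4))
  = (0)(20) - (3)(16) + (0)(5)
  = -48
M₁₂ = det[[1, 3, 0]; [-1, 0, -4]; [-2, 5, 0]]
  = (1)·((0)(0) - (-4)(5)) - (3)·((-1)(0) - (-4)(-2)) + (0)·((-1)(5) - (0)(-2))
  = (1)(20) - (3)(-8) + (0)(-5)
  = 44
M₁₃ = det[[1, 0, 0]; [-1, 1, -4]; [-2, 4, 0]]
  = (1)·((1)(0) - (-4)(4)) - (0)·((-1)(0) - (-4)(-2)) + (0)·((-1)(4) - (1)(-2))
  = (1)(16) - (0)(-8) + (0)(-2)
  = 16
M₁₄ = det[[1, 0, 3]; [-1, 1, 0]; [-2, 4, 5]]
  = (1)·((1)(5) - (0)(4)) - (0)·((-1)(5) - (0)(-2)) + (3)·((-1)(4) - (1)(-2))
  = (1)(5) - (0)(-5) + (3)(-2)
  = -1

det(A) = (0)(-48) - (-4)(44) + (-5)(16) - (3)(-1) = 99

det(A) = 99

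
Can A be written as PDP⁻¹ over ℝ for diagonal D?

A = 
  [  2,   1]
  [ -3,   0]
No

tr(A) = 2, det(A) = 3
Characteristic polynomial: λ² - tr(A)λ + det(A) = λ² - 2λ + 3
λ² - 2λ + 3 = 0  ⇒  λ = (2 ± √((-2)² - 4·(3)))/2 = (2 ± √(-8))/2
  = 1 + i√2,  1 - i√2
Eigenvalues: 1 + i√2, 1 - i√2  (≈ 1 + 1.414i, 1 - 1.414i)
Has complex eigenvalues (not diagonalizable over ℝ).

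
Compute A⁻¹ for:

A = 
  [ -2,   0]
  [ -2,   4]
det(A) = (-2)(4) - (0)(-2) = -8
For a 2×2 matrix, A⁻¹ = (1/det(A)) · [[d, -b], [-c, a]]
    = (-1/8) · [[4, 0], [2, -2]]

A⁻¹ = 
  [-1/2,    0]
  [-1/4,  1/4]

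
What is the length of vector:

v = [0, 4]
4

||v||₂ = √((0)² + (4)²) = √16 = 4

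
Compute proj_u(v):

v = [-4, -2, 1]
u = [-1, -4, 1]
proj_u(v) = [-13/18, -26/9, 13/18]

v·u = (-4)(-1) + (-2)(-4) + (1)(1) = 13
u·u = (-1)² + (-4)² + (1)² = 18
proj_u(v) = (v·u / u·u) × u = (13/18) × u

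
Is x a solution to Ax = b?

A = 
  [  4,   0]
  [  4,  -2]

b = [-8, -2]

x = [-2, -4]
No

Ax = [-8, 0] ≠ b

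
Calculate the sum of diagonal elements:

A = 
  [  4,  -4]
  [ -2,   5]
9

tr(A) = 4 + 5 = 9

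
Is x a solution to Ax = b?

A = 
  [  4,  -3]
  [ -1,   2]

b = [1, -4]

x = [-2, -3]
Yes

Ax = [1, -4] = b ✓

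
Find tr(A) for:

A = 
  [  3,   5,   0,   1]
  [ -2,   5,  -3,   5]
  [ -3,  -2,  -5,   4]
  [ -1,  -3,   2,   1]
4

tr(A) = 3 + 5 + -5 + 1 = 4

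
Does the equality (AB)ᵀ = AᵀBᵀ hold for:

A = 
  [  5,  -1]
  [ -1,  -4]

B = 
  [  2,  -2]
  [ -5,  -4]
No

(AB)ᵀ = 
  [ 15,  18]
  [ -6,  18]

AᵀBᵀ = 
  [ 12, -21]
  [  6,  21]

The two matrices differ, so (AB)ᵀ ≠ AᵀBᵀ in general. The correct identity is (AB)ᵀ = BᵀAᵀ.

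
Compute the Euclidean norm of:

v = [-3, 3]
4.243

||v||₂ = √((-3)² + (3)²) = √18 = 4.243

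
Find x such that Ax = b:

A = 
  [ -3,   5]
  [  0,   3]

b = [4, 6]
x = [2, 2]

Row reduce the augmented matrix [A|b]:
(already in echelon form)
REF = 
  [ -3,   5,   4]
  [  0,   3,   6]

Back-substitution:
x₂ = 6 / 3 = 2
x₁ = (4 - (5)(2)) / (-3) = 2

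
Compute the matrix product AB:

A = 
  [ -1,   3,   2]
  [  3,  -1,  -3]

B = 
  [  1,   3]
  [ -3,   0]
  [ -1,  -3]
AB = 
  [-12,  -9]
  [  9,  18]

A is 2×3 and B is 3×2, so AB is 2×2. Each entry is (row of A)·(column of B):
AB[1,1] = (-1)(1) + (3)(-3) + (2)(-1) = -12
AB[1,2] = (-1)(3) + (3)(0) + (2)(-3) = -9
AB[2,1] = (3)(1) + (-1)(-3) + (-3)(-1) = 9
AB[2,2] = (3)(3) + (-1)(0) + (-3)(-3) = 18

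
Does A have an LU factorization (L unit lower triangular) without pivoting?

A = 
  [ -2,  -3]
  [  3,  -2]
Yes.
A[1,1] = -2 ≠ 0, so Gaussian elimination proceeds without a row swap: multiplier ℓ₂₁ = (3)/(-2) = -3/2, and U[2,2] = -2 - (-3/2)(-3) = -13/2.
L = 
  [   1,    0]
  [-3/2,    1]
U = 
  [   -2,    -3]
  [    0, -13/2]
Check row 2 of LU: [(-3/2)(-2), (-3/2)(-3) + (-13/2)] = [3, -2] = row 2 of A ✓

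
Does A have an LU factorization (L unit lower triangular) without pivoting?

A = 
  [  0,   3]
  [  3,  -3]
No.
A[1,1] = 0 but A[2,1] = 3 ≠ 0. Any LU with L unit lower triangular has (LU)[1,1] = U[1,1] and (LU)[2,1] = L[2,1]·U[1,1]; matching A forces U[1,1] = 0, which then forces (LU)[2,1] = 0 ≠ 3. A row swap (pivoting) is required.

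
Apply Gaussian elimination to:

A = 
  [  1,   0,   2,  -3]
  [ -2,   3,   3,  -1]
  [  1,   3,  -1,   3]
Row operations:
R2 → R2 + (2)·R1
R3 → R3 - (1)·R1
R3 → R3 - (1)·R2

Resulting echelon form:
REF = 
  [  1,   0,   2,  -3]
  [  0,   3,   7,  -7]
  [  0,   0, -10,  13]

Rank = 3 (number of non-zero pivot rows).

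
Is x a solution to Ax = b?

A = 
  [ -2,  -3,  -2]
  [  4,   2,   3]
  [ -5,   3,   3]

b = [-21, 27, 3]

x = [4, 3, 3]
No

Ax = [-23, 31, -2] ≠ b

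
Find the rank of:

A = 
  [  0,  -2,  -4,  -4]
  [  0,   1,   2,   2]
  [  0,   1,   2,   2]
Row reduce:
R2 → R2 + (1/2)·R1
R3 → R3 + (1/2)·R1
REF = 
  [  0,  -2,  -4,  -4]
  [  0,   0,   0,   0]
  [  0,   0,   0,   0]
Pivot columns: 2 → 1 pivot.

rank(A) = 1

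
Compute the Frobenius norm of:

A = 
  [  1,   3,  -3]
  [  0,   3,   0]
||A||_F = 5.292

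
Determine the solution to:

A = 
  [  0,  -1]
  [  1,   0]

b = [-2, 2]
x = [2, 2]

Row reduce the augmented matrix [A|b]:
Swap R1 ↔ R2
REF = 
  [  1,   0,   2]
  [  0,  -1,  -2]

Back-substitution:
x₂ = (-2) / (-1) = 2
x₁ = (2 - (0)(2)) / 1 = 2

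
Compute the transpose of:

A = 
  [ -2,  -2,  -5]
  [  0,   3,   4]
Aᵀ = 
  [ -2,   0]
  [ -2,   3]
  [ -5,   4]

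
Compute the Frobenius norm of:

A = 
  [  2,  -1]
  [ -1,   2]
||A||_F = 3.162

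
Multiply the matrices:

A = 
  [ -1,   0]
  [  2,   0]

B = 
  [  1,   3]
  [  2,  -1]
A is 2×2 and B is 2×2, so AB is 2×2. Each entry is (row of A)·(column of B):
AB[1,1] = (-1)(1) + (0)(2) = -1
AB[1,2] = (-1)(3) + (0)(-1) = -3
AB[2,1] = (2)(1) + (0)(2) = 2
AB[2,2] = (2)(3) + (0)(-1) = 6

AB = 
  [ -1,  -3]
  [  2,   6]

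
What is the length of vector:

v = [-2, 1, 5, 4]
6.782

||v||₂ = √((-2)² + (1)² + (5)² + (4)²) = √46 = 6.782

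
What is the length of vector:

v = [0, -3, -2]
3.606

||v||₂ = √((0)² + (-3)² + (-2)²) = √13 = 3.606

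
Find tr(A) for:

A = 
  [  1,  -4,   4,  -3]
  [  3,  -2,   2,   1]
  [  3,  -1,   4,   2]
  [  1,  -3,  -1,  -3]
0

tr(A) = 1 + -2 + 4 + -3 = 0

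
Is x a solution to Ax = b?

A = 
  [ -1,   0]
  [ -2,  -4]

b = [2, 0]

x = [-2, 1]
Yes

Ax = [2, 0] = b ✓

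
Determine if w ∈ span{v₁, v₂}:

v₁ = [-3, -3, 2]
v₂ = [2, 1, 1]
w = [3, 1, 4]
No

Form the augmented matrix and row-reduce:
[v₁|v₂|w] = 
  [ -3,   2,   3]
  [ -3,   1,   1]
  [  2,   1,   4]
R2 → R2 - (1)·R1
R3 → R3 + (2/3)·R1
R3 → R3 + (7/3)·R2
REF = 
  [ -3,   2,   3]
  [  0,  -1,  -2]
  [  0,   0, 4/3]

Row 3 reads [0 0 | 4/3], i.e. 0 = 4/3, so the system is inconsistent and w ∉ span{v₁, v₂}.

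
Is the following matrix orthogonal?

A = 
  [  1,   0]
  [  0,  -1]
Yes

AᵀA = 
  [  1,   0]
  [  0,   1]
= I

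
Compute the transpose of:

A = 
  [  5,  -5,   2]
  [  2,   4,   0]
Aᵀ = 
  [  5,   2]
  [ -5,   4]
  [  2,   0]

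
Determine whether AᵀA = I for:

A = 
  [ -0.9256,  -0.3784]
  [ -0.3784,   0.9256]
Yes

AᵀA = 
  [  0.9999,   0]
  [  0,   0.9999]
≈ I (equal to I up to the 4-dp rounding of the entries)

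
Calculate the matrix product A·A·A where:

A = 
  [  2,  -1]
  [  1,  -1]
A² = A·A:
A²[1,1] = (2)(2) + (-1)(1) = 3
A²[1,2] = (2)(-1) + (-1)(-1) = -1
A²[2,1] = (1)(2) + (-1)(1) = 1
A²[2,2] = (1)(-1) + (-1)(-1) = 0
A² = 
  [  3,  -1]
  [  1,   0]

A^3 = A^2·A:
A^3[1,1] = (3)(2) + (-1)(1) = 5
A^3[1,2] = (3)(-1) + (-1)(-1) = -2
A^3[2,1] = (1)(2) + (0)(1) = 2
A^3[2,2] = (1)(-1) + (0)(-1) = -1
A^3 = 
  [  5,  -2]
  [  2,  -1]

Therefore
A^3 = 
  [  5,  -2]
  [  2,  -1]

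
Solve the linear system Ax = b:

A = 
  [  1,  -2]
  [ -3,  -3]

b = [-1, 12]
Row reduce the augmented matrix [A|b]:
R2 → R2 + (3)·R1
REF = 
  [  1,  -2,  -1]
  [  0,  -9,   9]

Back-substitution:
x₂ = 9 / (-9) = -1
x₁ = (-1 - (-2)(-1)) / 1 = -3

x = [-3, -1]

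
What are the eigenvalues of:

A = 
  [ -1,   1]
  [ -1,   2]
λ = (1 + √5)/2, (1 - √5)/2  (≈ 1.618, -0.618)

tr(A) = 1, det(A) = -1
Characteristic polynomial: λ² - tr(A)λ + det(A) = λ² - λ - 1
λ² - λ - 1 = 0  ⇒  λ = (1 ± √((-1)² - 4·(-1)))/2 = (1 ± √(5))/2
  = (1 + √5)/2,  (1 - √5)/2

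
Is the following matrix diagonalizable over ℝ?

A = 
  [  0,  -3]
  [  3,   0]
No

tr(A) = 0, det(A) = 9
Characteristic polynomial: λ² - tr(A)λ + det(A) = λ² + 9
λ² + 9 = 0  ⇒  λ = (0 ± √((0)² - 4·(9)))/2 = (0 ± √(-36))/2
  = 3i,  -3i
Eigenvalues: 3i, -3i  (≈ 0 + 3i, 0 - 3i)
Has complex eigenvalues (not diagonalizable over ℝ).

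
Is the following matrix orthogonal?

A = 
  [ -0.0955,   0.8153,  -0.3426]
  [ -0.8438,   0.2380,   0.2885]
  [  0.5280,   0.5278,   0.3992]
No

AᵀA = 
  [  0.9999,   0,   0.0001]
  [  0,   0.9999,   0]
  [  0.0001,   0,   0.3600]
≠ I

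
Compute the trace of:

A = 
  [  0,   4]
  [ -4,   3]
3

tr(A) = 0 + 3 = 3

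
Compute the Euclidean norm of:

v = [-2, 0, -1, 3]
3.742

||v||₂ = √((-2)² + (0)² + (-1)² + (3)²) = √14 = 3.742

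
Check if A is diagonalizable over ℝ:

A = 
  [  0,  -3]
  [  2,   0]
No

tr(A) = 0, det(A) = 6
Characteristic polynomial: λ² - tr(A)λ + det(A) = λ² + 6
λ² + 6 = 0  ⇒  λ = (0 ± √((0)² - 4·(6)))/2 = (0 ± √(-24))/2
  = i√6,  -i√6
Eigenvalues: i√6, -i√6  (≈ 0 + 2.449i, 0 - 2.449i)
Has complex eigenvalues (not diagonalizable over ℝ).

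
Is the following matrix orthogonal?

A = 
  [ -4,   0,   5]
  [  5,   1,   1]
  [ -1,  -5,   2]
No

AᵀA = 
  [ 42,  10, -17]
  [ 10,  26,  -9]
  [-17,  -9,  30]
≠ I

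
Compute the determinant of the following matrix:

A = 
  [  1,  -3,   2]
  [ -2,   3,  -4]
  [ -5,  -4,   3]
Cofactor expansion along row 1:
det(A) = (1)·((3)(3) - (-4)(-4)) - (-3)·((-2)(3) - (-4)(-5)) + (2)·((-2)(-4) - (3)(-5))
  = (1)(-7) - (-3)(-26) + (2)(23)
  = -39

det(A) = -39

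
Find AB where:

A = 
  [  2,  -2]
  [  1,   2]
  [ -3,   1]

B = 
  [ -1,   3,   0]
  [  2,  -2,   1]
AB = 
  [ -6,  10,  -2]
  [  3,  -1,   2]
  [  5, -11,   1]

A is 3×2 and B is 2×3, so AB is 3×3. Each entry is (row of A)·(column of B):
AB[1,1] = (2)(-1) + (-2)(2) = -6
AB[1,2] = (2)(3) + (-2)(-2) = 10
AB[1,3] = (2)(0) + (-2)(1) = -2
AB[2,1] = (1)(-1) + (2)(2) = 3
AB[2,2] = (1)(3) + (2)(-2) = -1
AB[2,3] = (1)(0) + (2)(1) = 2
AB[3,1] = (-3)(-1) + (1)(2) = 5
AB[3,2] = (-3)(3) + (1)(-2) = -11
AB[3,3] = (-3)(0) + (1)(1) = 1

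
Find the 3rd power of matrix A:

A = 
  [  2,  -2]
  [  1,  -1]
A^3 = 
  [  2,  -2]
  [  1,  -1]

A² = A·A:
A²[1,1] = (2)(2) + (-2)(1) = 2
A²[1,2] = (2)(-2) + (-2)(-1) = -2
A²[2,1] = (1)(2) + (-1)(1) = 1
A²[2,2] = (1)(-2) + (-1)(-1) = -1
A² = 
  [  2,  -2]
  [  1,  -1]

A^3 = A^2·A:
A^3[1,1] = (2)(2) + (-2)(1) = 2
A^3[1,2] = (2)(-2) + (-2)(-1) = -2
A^3[2,1] = (1)(2) + (-1)(1) = 1
A^3[2,2] = (1)(-2) + (-1)(-1) = -1
A^3 = 
  [  2,  -2]
  [  1,  -1]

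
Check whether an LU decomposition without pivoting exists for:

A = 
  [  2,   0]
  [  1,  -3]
Yes.
A[1,1] = 2 ≠ 0, so Gaussian elimination proceeds without a row swap: multiplier ℓ₂₁ = (1)/(2) = 1/2, and U[2,2] = -3 - (1/2)(0) = -3.
L = 
  [  1,   0]
  [1/2,   1]
U = 
  [  2,   0]
  [  0,  -3]
Check row 2 of LU: [(1/2)(2), (1/2)(0) + (-3)] = [1, -3] = row 2 of A ✓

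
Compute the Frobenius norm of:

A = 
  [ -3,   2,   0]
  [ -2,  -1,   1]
||A||_F = 4.359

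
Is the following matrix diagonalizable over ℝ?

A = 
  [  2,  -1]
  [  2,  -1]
Yes

tr(A) = 1, det(A) = 0
Characteristic polynomial: λ² - tr(A)λ + det(A) = λ² - λ
λ² - λ = λ(λ - 1)
Eigenvalues: 1, 0
λ=0: alg. mult. = 1, geom. mult. = 2 - rank(A - (0)I) = 2 - 1 = 1
λ=1: alg. mult. = 1, geom. mult. = 2 - rank(A - (1)I) = 2 - 1 = 1
Sum of geometric multiplicities equals n, so A has n independent eigenvectors.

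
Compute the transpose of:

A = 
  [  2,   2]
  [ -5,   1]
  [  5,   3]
Aᵀ = 
  [  2,  -5,   5]
  [  2,   1,   3]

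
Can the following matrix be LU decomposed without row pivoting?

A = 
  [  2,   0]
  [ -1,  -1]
Yes.
A[1,1] = 2 ≠ 0, so Gaussian elimination proceeds without a row swap: multiplier ℓ₂₁ = (-1)/(2) = -1/2, and U[2,2] = -1 - (-1/2)(0) = -1.
L = 
  [   1,    0]
  [-1/2,    1]
U = 
  [  2,   0]
  [  0,  -1]
Check row 2 of LU: [(-1/2)(2), (-1/2)(0) + (-1)] = [-1, -1] = row 2 of A ✓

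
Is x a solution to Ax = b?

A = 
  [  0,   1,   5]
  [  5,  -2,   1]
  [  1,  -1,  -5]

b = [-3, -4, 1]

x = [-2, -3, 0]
Yes

Ax = [-3, -4, 1] = b ✓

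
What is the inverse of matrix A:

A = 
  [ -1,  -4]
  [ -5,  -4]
det(A) = (-1)(-4) - (-4)(-5) = -16
For a 2×2 matrix, A⁻¹ = (1/det(A)) · [[d, -b], [-c, a]]
    = (-1/16) · [[-4, 4], [5, -1]]

A⁻¹ = 
  [  1/4,  -1/4]
  [-5/16,  1/16]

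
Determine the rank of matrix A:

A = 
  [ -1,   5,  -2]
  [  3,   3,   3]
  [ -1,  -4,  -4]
Row reduce:
R2 → R2 + (3)·R1
R3 → R3 - (1)·R1
R3 → R3 + (1/2)·R2
REF = 
  [  -1,    5,   -2]
  [   0,   18,   -3]
  [   0,    0, -7/2]
Pivot columns: 1, 2, 3 → 3 pivots.

rank(A) = 3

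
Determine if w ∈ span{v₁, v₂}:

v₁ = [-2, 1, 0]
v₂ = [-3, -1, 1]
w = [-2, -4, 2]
Yes

Form the augmented matrix and row-reduce:
[v₁|v₂|w] = 
  [ -2,  -3,  -2]
  [  1,  -1,  -4]
  [  0,   1,   2]
R2 → R2 + (1/2)·R1
R3 → R3 + (2/5)·R2
REF = 
  [  -2,   -3,   -2]
  [   0, -5/2,   -5]
  [   0,    0,    0]

No row of the form [0 0 | nonzero], so the system is consistent. Back-substitution gives c₁ = -2, c₂ = 2: w = (-2)·v₁ + (2)·v₂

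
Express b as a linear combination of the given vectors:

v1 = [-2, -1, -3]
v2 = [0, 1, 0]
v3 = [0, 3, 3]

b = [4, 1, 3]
c1 = -2, c2 = 2, c3 = -1

b = -2·v1 + 2·v2 + -1·v3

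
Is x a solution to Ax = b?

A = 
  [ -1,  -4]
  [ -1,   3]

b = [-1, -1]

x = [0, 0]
No

Ax = [0, 0] ≠ b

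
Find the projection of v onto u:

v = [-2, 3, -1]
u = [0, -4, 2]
proj_u(v) = [0, 14/5, -7/5]

v·u = (-2)(0) + (3)(-4) + (-1)(2) = -14
u·u = (0)² + (-4)² + (2)² = 20
proj_u(v) = (v·u / u·u) × u = (-14/20) × u = (-7/10) × u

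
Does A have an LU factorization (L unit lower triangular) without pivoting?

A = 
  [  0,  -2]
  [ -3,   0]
No.
A[1,1] = 0 but A[2,1] = -3 ≠ 0. Any LU with L unit lower triangular has (LU)[1,1] = U[1,1] and (LU)[2,1] = L[2,1]·U[1,1]; matching A forces U[1,1] = 0, which then forces (LU)[2,1] = 0 ≠ -3. A row swap (pivoting) is required.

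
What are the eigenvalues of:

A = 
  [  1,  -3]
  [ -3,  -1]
λ = √10, -√10  (≈ 3.162, -3.162)

tr(A) = 0, det(A) = -10
Characteristic polynomial: λ² - tr(A)λ + det(A) = λ² - 10
λ² - 10 = 0  ⇒  λ = (0 ± √((0)² - 4·(-10)))/2 = (0 ± √(40))/2
  = √10,  -√10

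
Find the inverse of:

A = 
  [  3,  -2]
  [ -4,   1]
det(A) = (3)(1) - (-2)(-4) = -5
For a 2×2 matrix, A⁻¹ = (1/det(A)) · [[d, -b], [-c, a]]
    = (-1/5) · [[1, 2], [4, 3]]

A⁻¹ = 
  [-1/5, -2/5]
  [-4/5, -3/5]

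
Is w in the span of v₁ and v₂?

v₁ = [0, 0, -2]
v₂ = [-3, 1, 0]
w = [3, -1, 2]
Yes

Form the augmented matrix and row-reduce:
[v₁|v₂|w] = 
  [  0,  -3,   3]
  [  0,   1,  -1]
  [ -2,   0,   2]
Swap R1 ↔ R3
R3 → R3 + (3)·R2
REF = 
  [ -2,   0,   2]
  [  0,   1,  -1]
  [  0,   0,   0]

No row of the form [0 0 | nonzero], so the system is consistent. Back-substitution gives c₁ = -1, c₂ = -1: w = (-1)·v₁ + (-1)·v₂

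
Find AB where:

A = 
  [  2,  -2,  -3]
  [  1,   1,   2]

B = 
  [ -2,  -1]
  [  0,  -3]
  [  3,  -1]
AB = 
  [-13,   7]
  [  4,  -6]

A is 2×3 and B is 3×2, so AB is 2×2. Each entry is (row of A)·(column of B):
AB[1,1] = (2)(-2) + (-2)(0) + (-3)(3) = -13
AB[1,2] = (2)(-1) + (-2)(-3) + (-3)(-1) = 7
AB[2,1] = (1)(-2) + (1)(0) + (2)(3) = 4
AB[2,2] = (1)(-1) + (1)(-3) + (2)(-1) = -6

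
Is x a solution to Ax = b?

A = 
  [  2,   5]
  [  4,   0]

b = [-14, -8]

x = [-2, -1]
No

Ax = [-9, -8] ≠ b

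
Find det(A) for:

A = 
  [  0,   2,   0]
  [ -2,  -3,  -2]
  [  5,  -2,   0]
Cofactor expansion along row 1:
det(A) = (0)·((-3)(0) - (-2)(-2)) - (2)·((-2)(0) - (-2)(5)) + (0)·((-2)(-2) - (-3)(5))
  = (0)(-4) - (2)(10) + (0)(19)
  = -20

det(A) = -20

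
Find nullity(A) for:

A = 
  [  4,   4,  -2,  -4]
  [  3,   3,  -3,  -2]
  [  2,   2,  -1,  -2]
nullity(A) = 2

Row reduce:
R2 → R2 - (3/4)·R1
R3 → R3 - (1/2)·R1
REF = 
  [   4,    4,   -2,   -4]
  [   0,    0, -3/2,    1]
  [   0,    0,    0,    0]
Pivot columns: 1, 3 → 2 pivots.
rank(A) = 2, so nullity(A) = 4 - 2 = 2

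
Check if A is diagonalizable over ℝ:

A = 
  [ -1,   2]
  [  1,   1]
Yes

tr(A) = 0, det(A) = -3
Characteristic polynomial: λ² - tr(A)λ + det(A) = λ² - 3
λ² - 3 = 0  ⇒  λ = (0 ± √((0)² - 4·(-3)))/2 = (0 ± √(12))/2
  = √3,  -√3
Eigenvalues: √3, -√3  (≈ 1.732, -1.732)
The two irrational eigenvalues are distinct (simple), so each has alg. mult. = geom. mult. = 1.
Sum of geometric multiplicities equals n, so A has n independent eigenvectors.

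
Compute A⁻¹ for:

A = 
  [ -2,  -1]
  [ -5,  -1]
det(A) = (-2)(-1) - (-1)(-5) = -3
For a 2×2 matrix, A⁻¹ = (1/det(A)) · [[d, -b], [-c, a]]
    = (-1/3) · [[-1, 1], [5, -2]]

A⁻¹ = 
  [ 1/3, -1/3]
  [-5/3,  2/3]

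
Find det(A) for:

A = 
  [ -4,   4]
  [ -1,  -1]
For a 2×2 matrix, det = ad - bc = (-4)(-1) - (4)(-1) = 8

det(A) = 8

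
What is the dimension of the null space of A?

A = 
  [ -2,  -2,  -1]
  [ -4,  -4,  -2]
nullity(A) = 2

Row reduce:
R2 → R2 - (2)·R1
REF = 
  [ -2,  -2,  -1]
  [  0,   0,   0]
Pivot columns: 1 → 1 pivot.
rank(A) = 1, so nullity(A) = 3 - 1 = 2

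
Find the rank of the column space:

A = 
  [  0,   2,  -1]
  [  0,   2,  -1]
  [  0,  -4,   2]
Row reduce:
R2 → R2 - (1)·R1
R3 → R3 + (2)·R1
REF = 
  [  0,   2,  -1]
  [  0,   0,   0]
  [  0,   0,   0]
Pivot columns: 2 → 1 pivot.
dim(Col(A)) = number of pivot columns = 1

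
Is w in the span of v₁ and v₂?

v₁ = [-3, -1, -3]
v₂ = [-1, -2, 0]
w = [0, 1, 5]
No

Form the augmented matrix and row-reduce:
[v₁|v₂|w] = 
  [ -3,  -1,   0]
  [ -1,  -2,   1]
  [ -3,   0,   5]
R2 → R2 - (1/3)·R1
R3 → R3 - (1)·R1
R3 → R3 + (3/5)·R2
REF = 
  [  -3,   -1,    0]
  [   0, -5/3,    1]
  [   0,    0, 28/5]

Row 3 reads [0 0 | 28/5], i.e. 0 = 28/5, so the system is inconsistent and w ∉ span{v₁, v₂}.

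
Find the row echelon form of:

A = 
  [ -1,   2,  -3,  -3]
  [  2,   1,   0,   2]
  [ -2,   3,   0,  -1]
Row operations:
R2 → R2 + (2)·R1
R3 → R3 - (2)·R1
R3 → R3 + (1/5)·R2

Resulting echelon form:
REF = 
  [  -1,    2,   -3,   -3]
  [   0,    5,   -6,   -4]
  [   0,    0, 24/5, 21/5]

Rank = 3 (number of non-zero pivot rows).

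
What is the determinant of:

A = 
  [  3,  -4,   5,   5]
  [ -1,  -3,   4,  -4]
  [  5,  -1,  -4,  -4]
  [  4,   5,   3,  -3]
-2944

Cofactor expansion along row 1: det(A) = a₁₁M₁₁ - a₁₂M₁₂ + a₁₃M₁₃ - a₁₄M₁₄

M₁₁ = det[[-3, 4, -4]; [-1, -4, -4]; [5, 3, -3]]
  = (-3)·((-4)(-3) - (-4)(3)) - (4)·((-1)(-3) - (-4)(5)) + (-4)·((-1)(3) - (-4)(5))
  = (-3)(24) - (4)(23) + (-4)(17)
  = -232
M₁₂ = det[[-1, 4, -4]; [5, -4, -4]; [4, 3, -3]]
  = (-1)·((-4)(-3) - (-4)(3)) - (4)·((5)(-3) - (-4)(4)) + (-4)·((5)(3) - (-4)(4))
  = (-1)(24) - (4)(1) + (-4)(31)
  = -152
M₁₃ = det[[-1, -3, -4]; [5, -1, -4]; [4, 5, -3]]
  = (-1)·((-1)(-3) - (-4)(5)) - (-3)·((5)(-3) - (-4)(4)) + (-4)·((5)(5) - (-1)(4))
  = (-1)(23) - (-3)(1) + (-4)(29)
  = -136
M₁₄ = det[[-1, -3, 4]; [5, -1, -4]; [4, 5, 3]]
  = (-1)·((-1)(3) - (-4)(5)) - (-3)·((5)(3) - (-4)(4)) + (4)·((5)(5) - (-1)(4))
  = (-1)(17) - (-3)(31) + (4)(29)
  = 192

det(A) = (3)(-232) - (-4)(-152) + (5)(-136) - (5)(192) = -2944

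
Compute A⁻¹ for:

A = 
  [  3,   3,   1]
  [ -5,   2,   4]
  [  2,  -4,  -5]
det(A) = (3)·((2)(-5) - (4)(-4)) - (3)·((-5)(-5) - (4)(2)) + (1)·((-5)(-4) - (2)(2))
  = (3)(6) - (3)(17) + (1)(16)
  = -17
det(A) = -17 ≠ 0, so A is invertible.

Cofactors Cᵢⱼ = (-1)ⁱ⁺ʲ·Mᵢⱼ:
C = 
  [  6, -17,  16]
  [ 11, -17,  18]
  [ 10, -17,  21]

adj(A) = Cᵀ:
adj(A) = 
  [  6,  11,  10]
  [-17, -17, -17]
  [ 16,  18,  21]

A⁻¹ = (-1/17) · adj(A):
A⁻¹ = 
  [ -6/17, -11/17, -10/17]
  [     1,      1,      1]
  [-16/17, -18/17, -21/17]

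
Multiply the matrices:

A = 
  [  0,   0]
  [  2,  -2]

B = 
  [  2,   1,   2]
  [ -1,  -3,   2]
A is 2×2 and B is 2×3, so AB is 2×3. Each entry is (row of A)·(column of B):
AB[1,1] = (0)(2) + (0)(-1) = 0
AB[1,2] = (0)(1) + (0)(-3) = 0
AB[1,3] = (0)(2) + (0)(2) = 0
AB[2,1] = (2)(2) + (-2)(-1) = 6
AB[2,2] = (2)(1) + (-2)(-3) = 8
AB[2,3] = (2)(2) + (-2)(2) = 0

AB = 
  [  0,   0,   0]
  [  6,   8,   0]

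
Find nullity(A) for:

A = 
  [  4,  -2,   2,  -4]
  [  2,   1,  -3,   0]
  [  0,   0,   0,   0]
nullity(A) = 2

Row reduce:
R2 → R2 - (1/2)·R1
REF = 
  [  4,  -2,   2,  -4]
  [  0,   2,  -4,   2]
  [  0,   0,   0,   0]
Pivot columns: 1, 2 → 2 pivots.
rank(A) = 2, so nullity(A) = 4 - 2 = 2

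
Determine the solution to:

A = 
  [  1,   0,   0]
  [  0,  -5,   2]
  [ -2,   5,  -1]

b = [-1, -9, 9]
Row reduce the augmented matrix [A|b]:
R3 → R3 + (2)·R1
R3 → R3 + (1)·R2
REF = 
  [  1,   0,   0,  -1]
  [  0,  -5,   2,  -9]
  [  0,   0,   1,  -2]

Back-substitution:
x₃ = (-2) / 1 = -2
x₂ = (-9 - (2)(-2)) / (-5) = 1
x₁ = (-1 - (0)(1) - (0)(-2)) / 1 = -1

x = [-1, 1, -2]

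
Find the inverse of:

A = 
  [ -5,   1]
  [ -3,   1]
det(A) = (-5)(1) - (1)(-3) = -2
For a 2×2 matrix, A⁻¹ = (1/det(A)) · [[d, -b], [-c, a]]
    = (-1/2) · [[1, -1], [3, -5]]

A⁻¹ = 
  [-1/2,  1/2]
  [-3/2,  5/2]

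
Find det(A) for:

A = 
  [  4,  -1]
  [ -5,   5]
For a 2×2 matrix, det = ad - bc = (4)(5) - (-1)(-5) = 15

det(A) = 15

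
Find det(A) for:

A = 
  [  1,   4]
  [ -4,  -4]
For a 2×2 matrix, det = ad - bc = (1)(-4) - (4)(-4) = 12

det(A) = 12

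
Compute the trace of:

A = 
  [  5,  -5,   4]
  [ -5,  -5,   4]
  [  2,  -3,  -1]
-1

tr(A) = 5 + -5 + -1 = -1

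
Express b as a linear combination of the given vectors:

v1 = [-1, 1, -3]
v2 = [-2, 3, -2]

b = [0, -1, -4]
c1 = 2, c2 = -1

b = 2·v1 + -1·v2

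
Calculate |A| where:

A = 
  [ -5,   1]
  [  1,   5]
For a 2×2 matrix, det = ad - bc = (-5)(5) - (1)(1) = -26

det(A) = -26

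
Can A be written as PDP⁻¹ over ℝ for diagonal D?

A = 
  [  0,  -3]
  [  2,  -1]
No

tr(A) = -1, det(A) = 6
Characteristic polynomial: λ² - tr(A)λ + det(A) = λ² + λ + 6
λ² + λ + 6 = 0  ⇒  λ = (-1 ± √((1)² - 4·(6)))/2 = (-1 ± √(-23))/2
  = (-1 + i√23)/2,  (-1 - i√23)/2
Eigenvalues: (-1 + i√23)/2, (-1 - i√23)/2  (≈ -0.5 + 2.398i, -0.5 - 2.398i)
Has complex eigenvalues (not diagonalizable over ℝ).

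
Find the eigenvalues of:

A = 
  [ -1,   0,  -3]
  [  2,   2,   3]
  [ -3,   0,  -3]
λ = 2, -2 + √10, -2 - √10  (≈ 2, 1.162, -5.162)

Characteristic polynomial: det(λI - A) = λ³ + 2λ² - 14λ + 12
Testing integer divisors of the constant term: p(2) = 0, so (λ - 2) is a factor:
p(λ) = (λ - 2)(λ² + 4λ - 6)
λ² + 4λ - 6 = 0  ⇒  λ = (-4 ± √((4)² - 4·(-6)))/2 = (-4 ± √(40))/2
  = -2 + √10,  -2 - √10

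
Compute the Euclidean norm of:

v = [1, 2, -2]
3

||v||₂ = √((1)² + (2)² + (-2)²) = √9 = 3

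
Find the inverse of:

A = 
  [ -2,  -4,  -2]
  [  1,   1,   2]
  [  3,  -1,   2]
det(A) = (-2)·((1)(2) - (2)(-1)) - (-4)·((1)(2) - (2)(3)) + (-2)·((1)(-1) - (1)(3))
  = (-2)(4) - (-4)(-4) + (-2)(-4)
  = -16
det(A) = -16 ≠ 0, so A is invertible.

Cofactors Cᵢⱼ = (-1)ⁱ⁺ʲ·Mᵢⱼ:
C = 
  [  4,   4,  -4]
  [ 10,   2, -14]
  [ -6,   2,   2]

adj(A) = Cᵀ:
adj(A) = 
  [  4,  10,  -6]
  [  4,   2,   2]
  [ -4, -14,   2]

A⁻¹ = (-1/16) · adj(A):
A⁻¹ = 
  [-1/4, -5/8,  3/8]
  [-1/4, -1/8, -1/8]
  [ 1/4,  7/8, -1/8]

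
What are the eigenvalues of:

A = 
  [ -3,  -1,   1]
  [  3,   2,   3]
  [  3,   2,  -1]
Characteristic polynomial: det(λI - A) = λ³ + 2λ² - 11λ - 12
Testing integer divisors of the constant term: p(-1) = 0, so (λ + 1) is a factor:
p(λ) = (λ + 1)(λ² + λ - 12)
λ² + λ - 12 = (λ + 4)(λ - 3)

λ = -1, 3, -4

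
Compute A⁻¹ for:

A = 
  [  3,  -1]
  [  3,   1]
det(A) = (3)(1) - (-1)(3) = 6
For a 2×2 matrix, A⁻¹ = (1/det(A)) · [[d, -b], [-c, a]]
    = (1/6) · [[1, 1], [-3, 3]]

A⁻¹ = 
  [ 1/6,  1/6]
  [-1/2,  1/2]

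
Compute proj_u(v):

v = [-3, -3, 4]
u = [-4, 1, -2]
proj_u(v) = [-4/21, 1/21, -2/21]

v·u = (-3)(-4) + (-3)(1) + (4)(-2) = 1
u·u = (-4)² + (1)² + (-2)² = 21
proj_u(v) = (v·u / u·u) × u = (1/21) × u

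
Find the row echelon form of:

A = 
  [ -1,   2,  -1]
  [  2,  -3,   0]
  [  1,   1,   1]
Row operations:
R2 → R2 + (2)·R1
R3 → R3 + (1)·R1
R3 → R3 - (3)·R2

Resulting echelon form:
REF = 
  [ -1,   2,  -1]
  [  0,   1,  -2]
  [  0,   0,   6]

Rank = 3 (number of non-zero pivot rows).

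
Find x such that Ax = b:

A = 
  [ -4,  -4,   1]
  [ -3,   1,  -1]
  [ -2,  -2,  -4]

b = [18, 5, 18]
x = [-2, -3, -2]

Row reduce the augmented matrix [A|b]:
R2 → R2 - (3/4)·R1
R3 → R3 - (1/2)·R1
REF = 
  [   -4,    -4,     1,    18]
  [    0,     4,  -7/4, -17/2]
  [    0,     0,  -9/2,     9]

Back-substitution:
x₃ = 9 / (-9/2) = -2
x₂ = (-17/2 - (-7/4)(-2)) / 4 = -3
x₁ = (18 - (-4)(-3) - (1)(-2)) / (-4) = -2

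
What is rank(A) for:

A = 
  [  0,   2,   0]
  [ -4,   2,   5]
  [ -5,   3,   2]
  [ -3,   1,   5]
Row reduce:
Swap R1 ↔ R2
R3 → R3 - (5/4)·R1
R4 → R4 - (3/4)·R1
R3 → R3 - (1/4)·R2
R4 → R4 + (1/4)·R2
R4 → R4 + (5/17)·R3
REF = 
  [   -4,     2,     5]
  [    0,     2,     0]
  [    0,     0, -17/4]
  [    0,     0,     0]
Pivot columns: 1, 2, 3 → 3 pivots.

rank(A) = 3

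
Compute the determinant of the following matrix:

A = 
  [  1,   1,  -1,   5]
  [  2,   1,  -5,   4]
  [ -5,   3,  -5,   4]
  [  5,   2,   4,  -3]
Cofactor expansion along row 1: det(A) = a₁₁M₁₁ - a₁₂M₁₂ + a₁₃M₁₃ - a₁₄M₁₄

M₁₁ = det[[1, -5, 4]; [3, -5, 4]; [2, 4, -3]]
  = (1)·((-5)(-3) - (4)(4)) - (-5)·((3)(-3) - (4)(2)) + (4)·((3)(4) - (-5)(2))
  = (1)(-1) - (-5)(-17) + (4)(22)
  = 2
M₁₂ = det[[2, -5, 4]; [-5, -5, 4]; [5, 4, -3]]
  = (2)·((-5)(-3) - (4)(4)) - (-5)·((-5)(-3) - (4)(5)) + (4)·((-5)(4) - (-5)(5))
  = (2)(-1) - (-5)(-5) + (4)(5)
  = -7
M₁₃ = det[[2, 1, 4]; [-5, 3, 4]; [5, 2, -3]]
  = (2)·((3)(-3) - (4)(2)) - (1)·((-5)(-3) - (4)(5)) + (4)·((-5)(2) - (3)(5))
  = (2)(-17) - (1)(-5) + (4)(-25)
  = -129
M₁₄ = det[[2, 1, -5]; [-5, 3, -5]; [5, 2, 4]]
  = (2)·((3)(4) - (-5)(2)) - (1)·((-5)(4) - (-5)(5)) + (-5)·((-5)(2) - (3)(5))
  = (2)(22) - (1)(5) + (-5)(-25)
  = 164

det(A) = (1)(2) - (1)(-7) + (-1)(-129) - (5)(164) = -682

det(A) = -682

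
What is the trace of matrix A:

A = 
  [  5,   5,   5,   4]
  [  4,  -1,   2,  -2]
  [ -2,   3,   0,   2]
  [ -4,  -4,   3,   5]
9

tr(A) = 5 + -1 + 0 + 5 = 9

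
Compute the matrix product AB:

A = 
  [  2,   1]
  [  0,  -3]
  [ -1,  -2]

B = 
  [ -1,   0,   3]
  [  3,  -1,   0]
AB = 
  [  1,  -1,   6]
  [ -9,   3,   0]
  [ -5,   2,  -3]

A is 3×2 and B is 2×3, so AB is 3×3. Each entry is (row of A)·(column of B):
AB[1,1] = (2)(-1) + (1)(3) = 1
AB[1,2] = (2)(0) + (1)(-1) = -1
AB[1,3] = (2)(3) + (1)(0) = 6
AB[2,1] = (0)(-1) + (-3)(3) = -9
AB[2,2] = (0)(0) + (-3)(-1) = 3
AB[2,3] = (0)(3) + (-3)(0) = 0
AB[3,1] = (-1)(-1) + (-2)(3) = -5
AB[3,2] = (-1)(0) + (-2)(-1) = 2
AB[3,3] = (-1)(3) + (-2)(0) = -3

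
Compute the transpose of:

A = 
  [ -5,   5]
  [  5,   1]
Aᵀ = 
  [ -5,   5]
  [  5,   1]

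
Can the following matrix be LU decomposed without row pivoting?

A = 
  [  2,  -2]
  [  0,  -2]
Yes.
A[1,1] = 2 ≠ 0, so Gaussian elimination proceeds without a row swap: multiplier ℓ₂₁ = (0)/(2) = 0, and U[2,2] = -2 - (0)(-2) = -2.
L = 
  [  1,   0]
  [  0,   1]
U = 
  [  2,  -2]
  [  0,  -2]
Check row 2 of LU: [(0)(2), (0)(-2) + (-2)] = [0, -2] = row 2 of A ✓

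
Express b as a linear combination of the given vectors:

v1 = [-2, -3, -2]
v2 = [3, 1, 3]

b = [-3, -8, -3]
c1 = 3, c2 = 1

b = 3·v1 + 1·v2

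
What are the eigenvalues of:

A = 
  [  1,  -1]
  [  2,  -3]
λ = -1 + √2, -1 - √2  (≈ 0.4142, -2.414)

tr(A) = -2, det(A) = -1
Characteristic polynomial: λ² - tr(A)λ + det(A) = λ² + 2λ - 1
λ² + 2λ - 1 = 0  ⇒  λ = (-2 ± √((2)² - 4·(-1)))/2 = (-2 ± √(8))/2
  = -1 + √2,  -1 - √2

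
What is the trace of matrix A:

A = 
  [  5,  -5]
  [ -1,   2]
7

tr(A) = 5 + 2 = 7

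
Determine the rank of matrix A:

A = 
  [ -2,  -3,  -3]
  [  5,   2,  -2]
rank(A) = 2

Row reduce:
R2 → R2 + (5/2)·R1
REF = 
  [   -2,    -3,    -3]
  [    0, -11/2, -19/2]
Pivot columns: 1, 2 → 2 pivots.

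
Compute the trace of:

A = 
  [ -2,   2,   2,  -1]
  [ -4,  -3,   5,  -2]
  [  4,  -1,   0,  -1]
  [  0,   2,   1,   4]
-1

tr(A) = -2 + -3 + 0 + 4 = -1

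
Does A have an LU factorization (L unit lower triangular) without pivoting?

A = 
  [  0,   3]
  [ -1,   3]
No.
A[1,1] = 0 but A[2,1] = -1 ≠ 0. Any LU with L unit lower triangular has (LU)[1,1] = U[1,1] and (LU)[2,1] = L[2,1]·U[1,1]; matching A forces U[1,1] = 0, which then forces (LU)[2,1] = 0 ≠ -1. A row swap (pivoting) is required.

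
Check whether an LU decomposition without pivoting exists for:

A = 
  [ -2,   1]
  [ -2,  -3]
Yes.
A[1,1] = -2 ≠ 0, so Gaussian elimination proceeds without a row swap: multiplier ℓ₂₁ = (-2)/(-2) = 1, and U[2,2] = -3 - (1)(1) = -4.
L = 
  [  1,   0]
  [  1,   1]
U = 
  [ -2,   1]
  [  0,  -4]
Check row 2 of LU: [(1)(-2), (1)(1) + (-4)] = [-2, -3] = row 2 of A ✓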